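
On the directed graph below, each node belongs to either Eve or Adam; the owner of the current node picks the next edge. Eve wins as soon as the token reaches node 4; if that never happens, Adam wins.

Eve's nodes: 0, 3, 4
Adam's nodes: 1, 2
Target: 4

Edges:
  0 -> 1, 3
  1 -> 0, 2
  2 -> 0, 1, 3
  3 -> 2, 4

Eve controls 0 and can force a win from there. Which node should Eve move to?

3

A0 = {4}
A1: add {3} — 3 (Eve) has 3→4.
A2: add {0} — 0 (Eve) has 0→3.
A3 = A2; e.g. 1 (Adam) can still go to 2. Fixed point.
From 0, successor 3 is in the attractor (rank 1); the other successor 1 is not.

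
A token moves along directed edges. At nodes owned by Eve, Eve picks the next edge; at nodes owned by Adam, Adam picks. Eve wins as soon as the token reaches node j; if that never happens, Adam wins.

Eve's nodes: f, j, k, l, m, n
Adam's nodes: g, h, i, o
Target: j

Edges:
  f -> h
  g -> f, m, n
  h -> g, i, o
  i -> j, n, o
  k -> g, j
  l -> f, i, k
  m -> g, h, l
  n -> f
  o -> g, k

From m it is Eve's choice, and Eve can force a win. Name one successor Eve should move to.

l

A0 = {j}
A1: add {k} — k (Eve) has k→j.
A2: add {l} — l (Eve) has l→k.
A3: add {m} — m (Eve) has m→l.
A4 = A3; e.g. f (Eve) has no edge into A3. Fixed point.
From m, successor l is in the attractor (rank 2); the other successors g, h are not.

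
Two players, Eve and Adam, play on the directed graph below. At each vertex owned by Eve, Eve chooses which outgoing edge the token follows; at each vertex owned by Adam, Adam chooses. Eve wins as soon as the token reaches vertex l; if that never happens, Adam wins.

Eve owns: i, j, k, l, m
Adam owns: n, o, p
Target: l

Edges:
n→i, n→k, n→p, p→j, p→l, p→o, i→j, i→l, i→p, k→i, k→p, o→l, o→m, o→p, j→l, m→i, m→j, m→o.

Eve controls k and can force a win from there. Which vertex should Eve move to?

i

A0 = {l}
A1: add {i, j} — i (Eve) has i→l; j (Eve) has j→l.
A2: add {k, m} — k (Eve) has k→i; m (Eve) has m→i.
A3 = A2; e.g. n (Adam) can still go to p. Fixed point.
From k, successor i is in the attractor (rank 1); the other successor p is not.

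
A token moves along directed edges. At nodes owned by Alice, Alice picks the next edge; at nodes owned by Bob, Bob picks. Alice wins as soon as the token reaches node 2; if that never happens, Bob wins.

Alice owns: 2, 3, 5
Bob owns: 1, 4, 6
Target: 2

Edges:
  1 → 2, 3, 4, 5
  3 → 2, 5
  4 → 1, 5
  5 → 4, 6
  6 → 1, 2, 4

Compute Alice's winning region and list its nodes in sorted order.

2, 3

A0 = {2}
A1: add {3} — 3 (Alice) has 3→2.
A2 = A1; e.g. 1 (Bob) can still go to 4. Fixed point.
Alice's winning region = {2, 3}.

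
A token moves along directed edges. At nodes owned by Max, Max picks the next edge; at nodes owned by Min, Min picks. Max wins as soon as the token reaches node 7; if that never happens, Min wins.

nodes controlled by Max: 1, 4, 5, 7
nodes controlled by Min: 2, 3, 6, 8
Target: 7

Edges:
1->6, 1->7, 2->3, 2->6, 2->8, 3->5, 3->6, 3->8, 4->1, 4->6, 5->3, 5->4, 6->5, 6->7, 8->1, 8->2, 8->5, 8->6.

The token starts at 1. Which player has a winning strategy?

Max

A0 = {7}
A1: add {1} — 1 (Max) has 1→7.
1 ∈ A1, so Max can force the target.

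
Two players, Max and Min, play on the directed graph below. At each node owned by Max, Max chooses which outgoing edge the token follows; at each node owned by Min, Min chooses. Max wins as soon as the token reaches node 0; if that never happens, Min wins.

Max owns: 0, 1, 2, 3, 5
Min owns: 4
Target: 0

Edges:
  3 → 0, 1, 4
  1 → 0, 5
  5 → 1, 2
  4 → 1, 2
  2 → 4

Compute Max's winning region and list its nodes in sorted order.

A0 = {0}
A1: add {1, 3} — 1 (Max) has 1→0; 3 (Max) has 3→0.
A2: add {5} — 5 (Max) has 5→1.
A3 = A2; e.g. 2 (Max) has no edge into A2. Fixed point.
Max's winning region = {0, 1, 3, 5}.

0, 1, 3, 5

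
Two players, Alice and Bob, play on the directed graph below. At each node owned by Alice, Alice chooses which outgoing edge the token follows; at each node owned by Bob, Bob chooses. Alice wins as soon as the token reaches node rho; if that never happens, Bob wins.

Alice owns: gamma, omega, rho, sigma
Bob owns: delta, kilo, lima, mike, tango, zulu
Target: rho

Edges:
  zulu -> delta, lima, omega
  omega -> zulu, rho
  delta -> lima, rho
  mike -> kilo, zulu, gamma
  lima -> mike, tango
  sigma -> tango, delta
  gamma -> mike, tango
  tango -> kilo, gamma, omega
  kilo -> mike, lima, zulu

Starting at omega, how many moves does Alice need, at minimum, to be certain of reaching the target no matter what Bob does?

A0 = {rho}
A1: add {omega} — omega (Alice) has omega→rho.
A2 = A1; e.g. mike (Bob) can still go to kilo. Fixed point.
omega enters the attractor at level 1, so Alice can force the target in 1 move from there.

1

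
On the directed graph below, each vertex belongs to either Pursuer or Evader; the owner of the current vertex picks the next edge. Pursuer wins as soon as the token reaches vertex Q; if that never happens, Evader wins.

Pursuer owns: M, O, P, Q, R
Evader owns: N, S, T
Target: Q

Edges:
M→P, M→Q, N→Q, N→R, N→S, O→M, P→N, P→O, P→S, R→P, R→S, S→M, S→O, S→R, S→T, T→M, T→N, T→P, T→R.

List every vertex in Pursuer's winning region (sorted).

A0 = {Q}
A1: add {M} — M (Pursuer) has M→Q.
A2: add {O} — O (Pursuer) has O→M.
A3: add {P} — P (Pursuer) has P→O.
A4: add {R} — R (Pursuer) has R→P.
A5 = A4; e.g. N (Evader) can still go to S. Fixed point.
Pursuer's winning region = {M, O, P, Q, R}.

M, O, P, Q, R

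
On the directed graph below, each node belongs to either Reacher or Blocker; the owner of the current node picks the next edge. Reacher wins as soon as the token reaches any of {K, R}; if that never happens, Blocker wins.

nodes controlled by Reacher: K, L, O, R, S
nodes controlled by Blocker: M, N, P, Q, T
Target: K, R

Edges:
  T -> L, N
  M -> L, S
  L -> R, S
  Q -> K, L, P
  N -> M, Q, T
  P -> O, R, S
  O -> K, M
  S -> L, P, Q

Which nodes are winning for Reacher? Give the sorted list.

A0 = {K, R}
A1: add {L, O} — L (Reacher) has L→R; O (Reacher) has O→K.
A2: add {S} — S (Reacher) has S→L.
A3: add {M, P} — M (Blocker): all of {L, S} already in; P (Blocker): all of {O, R, S} already in.
A4: add {Q} — Q (Blocker): all of {K, L, P} already in.
A5 = A4; e.g. N (Blocker) can still go to T. Fixed point.
Reacher's winning region = {K, L, M, O, P, Q, R, S}.

K, L, M, O, P, Q, R, S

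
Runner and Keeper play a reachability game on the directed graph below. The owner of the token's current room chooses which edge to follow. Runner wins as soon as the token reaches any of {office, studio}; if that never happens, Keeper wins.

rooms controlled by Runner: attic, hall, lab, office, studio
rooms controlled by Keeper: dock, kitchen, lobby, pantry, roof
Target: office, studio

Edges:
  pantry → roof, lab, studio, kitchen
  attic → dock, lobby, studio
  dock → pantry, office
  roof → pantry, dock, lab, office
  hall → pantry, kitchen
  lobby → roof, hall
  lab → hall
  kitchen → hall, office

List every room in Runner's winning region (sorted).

A0 = {office, studio}
A1: add {attic} — attic (Runner) has attic→studio.
A2 = A1; e.g. pantry (Keeper) can still go to roof. Fixed point.
Runner's winning region = {attic, office, studio}.

attic, office, studio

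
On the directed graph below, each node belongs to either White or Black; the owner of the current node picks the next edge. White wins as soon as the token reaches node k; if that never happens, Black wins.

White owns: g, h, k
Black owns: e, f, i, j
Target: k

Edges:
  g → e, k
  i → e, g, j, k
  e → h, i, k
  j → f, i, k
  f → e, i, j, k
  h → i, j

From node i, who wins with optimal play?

Black

A0 = {k}
A1: add {g} — g (White) has g→k.
A2 = A1; e.g. e (Black) can still go to h. Fixed point.
i never enters the attractor, so Black can avoid the target forever.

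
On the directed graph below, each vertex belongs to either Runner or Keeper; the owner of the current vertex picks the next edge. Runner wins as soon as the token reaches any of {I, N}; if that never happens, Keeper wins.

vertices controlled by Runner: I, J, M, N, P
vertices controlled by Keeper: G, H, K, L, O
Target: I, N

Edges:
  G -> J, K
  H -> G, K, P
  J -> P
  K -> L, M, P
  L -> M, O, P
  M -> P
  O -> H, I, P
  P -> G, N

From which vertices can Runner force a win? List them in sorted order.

I, J, M, N, P

A0 = {I, N}
A1: add {P} — P (Runner) has P→N.
A2: add {J, M} — J (Runner) has J→P; M (Runner) has M→P.
A3 = A2; e.g. G (Keeper) can still go to K. Fixed point.
Runner's winning region = {I, J, M, N, P}.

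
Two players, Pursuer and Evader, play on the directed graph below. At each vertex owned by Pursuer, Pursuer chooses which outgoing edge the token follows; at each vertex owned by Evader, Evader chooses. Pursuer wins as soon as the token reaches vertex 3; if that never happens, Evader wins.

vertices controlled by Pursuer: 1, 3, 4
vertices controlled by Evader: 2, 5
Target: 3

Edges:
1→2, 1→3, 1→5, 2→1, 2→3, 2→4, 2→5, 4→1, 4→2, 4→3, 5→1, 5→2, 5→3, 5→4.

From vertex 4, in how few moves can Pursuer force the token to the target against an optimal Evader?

A0 = {3}
A1: add {1, 4} — 1 (Pursuer) has 1→3; 4 (Pursuer) has 4→3.
A2 = A1; e.g. 2 (Evader) can still go to 5. Fixed point.
4 enters the attractor at level 1, so Pursuer can force the target in 1 move from there.

1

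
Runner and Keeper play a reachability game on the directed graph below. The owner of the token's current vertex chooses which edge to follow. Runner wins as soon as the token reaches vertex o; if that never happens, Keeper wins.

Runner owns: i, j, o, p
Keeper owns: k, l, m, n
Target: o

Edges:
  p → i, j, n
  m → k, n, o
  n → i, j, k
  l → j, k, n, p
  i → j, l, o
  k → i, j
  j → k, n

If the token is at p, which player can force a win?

Runner

A0 = {o}
A1: add {i} — i (Runner) has i→o.
A2: add {p} — p (Runner) has p→i.
A3 = A2; e.g. j (Runner) has no edge into A2. Fixed point.
p ∈ A2, so Runner can force the target.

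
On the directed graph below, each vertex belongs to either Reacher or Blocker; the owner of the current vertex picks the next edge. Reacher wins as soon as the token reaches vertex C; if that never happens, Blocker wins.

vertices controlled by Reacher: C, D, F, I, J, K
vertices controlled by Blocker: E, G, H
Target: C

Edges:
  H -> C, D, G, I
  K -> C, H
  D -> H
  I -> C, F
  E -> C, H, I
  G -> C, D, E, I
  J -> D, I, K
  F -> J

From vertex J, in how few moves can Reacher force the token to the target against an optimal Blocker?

A0 = {C}
A1: add {I, K} — I (Reacher) has I→C; K (Reacher) has K→C.
A2: add {J} — J (Reacher) has J→I.
J enters the attractor at level 2, so Reacher can force the target in 2 moves from there.

2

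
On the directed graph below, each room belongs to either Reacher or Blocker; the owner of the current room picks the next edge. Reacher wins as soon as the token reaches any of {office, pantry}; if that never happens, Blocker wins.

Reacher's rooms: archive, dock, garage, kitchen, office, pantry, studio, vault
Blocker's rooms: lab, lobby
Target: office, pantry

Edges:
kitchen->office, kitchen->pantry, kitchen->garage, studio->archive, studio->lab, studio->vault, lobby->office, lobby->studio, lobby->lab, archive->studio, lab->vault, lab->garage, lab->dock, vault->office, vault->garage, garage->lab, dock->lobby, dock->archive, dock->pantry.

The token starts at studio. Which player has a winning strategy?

A0 = {office, pantry}
A1: add {dock, kitchen, vault} — kitchen (Reacher) has kitchen→office; vault (Reacher) has vault→office; dock (Reacher) has dock→pantry.
A2: add {studio} — studio (Reacher) has studio→vault.
studio ∈ A2, so Reacher can force the target.

Reacher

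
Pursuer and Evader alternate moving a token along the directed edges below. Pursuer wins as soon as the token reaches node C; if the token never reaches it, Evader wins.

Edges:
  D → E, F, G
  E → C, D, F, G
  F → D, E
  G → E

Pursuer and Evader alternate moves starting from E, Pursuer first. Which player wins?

Track states (vertex, player-to-move).
A0 = {(C,Pursuer), (C,Evader)}
A1: add {(E,Pursuer)}.
(E,Pursuer) ∈ A1 ⇒ Pursuer forces the target.

Pursuer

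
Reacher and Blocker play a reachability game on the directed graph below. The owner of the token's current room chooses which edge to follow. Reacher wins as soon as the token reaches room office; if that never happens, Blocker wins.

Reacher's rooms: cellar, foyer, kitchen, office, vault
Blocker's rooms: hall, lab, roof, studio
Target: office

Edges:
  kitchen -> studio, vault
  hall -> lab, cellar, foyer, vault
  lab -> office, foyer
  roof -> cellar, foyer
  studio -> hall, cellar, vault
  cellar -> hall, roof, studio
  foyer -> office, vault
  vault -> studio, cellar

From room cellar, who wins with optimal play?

A0 = {office}
A1: add {foyer} — foyer (Reacher) has foyer→office.
A2: add {lab} — lab (Blocker): all of {office, foyer} already in.
A3 = A2; e.g. kitchen (Reacher) has no edge into A2. Fixed point.
cellar never enters the attractor, so Blocker can avoid the target forever.

Blocker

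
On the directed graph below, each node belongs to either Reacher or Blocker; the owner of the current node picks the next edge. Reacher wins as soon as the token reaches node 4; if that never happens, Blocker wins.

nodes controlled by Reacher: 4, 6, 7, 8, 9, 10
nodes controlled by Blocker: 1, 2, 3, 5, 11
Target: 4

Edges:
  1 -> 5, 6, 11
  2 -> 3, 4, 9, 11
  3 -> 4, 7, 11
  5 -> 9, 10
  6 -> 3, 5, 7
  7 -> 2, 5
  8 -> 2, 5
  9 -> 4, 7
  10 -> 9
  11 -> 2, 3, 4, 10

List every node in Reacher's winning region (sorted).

A0 = {4}
A1: add {9} — 9 (Reacher) has 9→4.
A2: add {10} — 10 (Reacher) has 10→9.
A3: add {5} — 5 (Blocker): all of {9, 10} already in.
A4: add {6, 7, 8} — 6 (Reacher) has 6→5; 7 (Reacher) has 7→5; 8 (Reacher) has 8→5.
A5 = A4; e.g. 1 (Blocker) can still go to 11. Fixed point.
Reacher's winning region = {4, 5, 6, 7, 8, 9, 10}.

4, 5, 6, 7, 8, 9, 10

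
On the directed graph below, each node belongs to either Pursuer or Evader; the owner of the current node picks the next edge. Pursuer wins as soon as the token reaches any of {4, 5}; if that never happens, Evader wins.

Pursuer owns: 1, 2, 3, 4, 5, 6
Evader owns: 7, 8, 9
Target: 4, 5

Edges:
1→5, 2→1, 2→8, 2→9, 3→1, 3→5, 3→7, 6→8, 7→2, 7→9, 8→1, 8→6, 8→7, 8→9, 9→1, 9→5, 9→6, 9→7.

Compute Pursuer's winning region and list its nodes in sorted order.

A0 = {4, 5}
A1: add {1, 3} — 1 (Pursuer) has 1→5; 3 (Pursuer) has 3→5.
A2: add {2} — 2 (Pursuer) has 2→1.
A3 = A2; e.g. 6 (Pursuer) has no edge into A2. Fixed point.
Pursuer's winning region = {1, 2, 3, 4, 5}.

1, 2, 3, 4, 5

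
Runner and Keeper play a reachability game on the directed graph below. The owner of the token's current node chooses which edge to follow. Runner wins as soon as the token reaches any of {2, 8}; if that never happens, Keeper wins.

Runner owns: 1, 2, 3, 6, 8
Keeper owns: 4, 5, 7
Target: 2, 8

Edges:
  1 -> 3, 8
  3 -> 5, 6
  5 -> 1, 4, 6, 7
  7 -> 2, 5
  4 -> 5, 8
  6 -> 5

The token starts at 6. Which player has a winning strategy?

Keeper

A0 = {2, 8}
A1: add {1} — 1 (Runner) has 1→8.
A2 = A1; e.g. 3 (Runner) has no edge into A1. Fixed point.
6 never enters the attractor, so Keeper can avoid the target forever.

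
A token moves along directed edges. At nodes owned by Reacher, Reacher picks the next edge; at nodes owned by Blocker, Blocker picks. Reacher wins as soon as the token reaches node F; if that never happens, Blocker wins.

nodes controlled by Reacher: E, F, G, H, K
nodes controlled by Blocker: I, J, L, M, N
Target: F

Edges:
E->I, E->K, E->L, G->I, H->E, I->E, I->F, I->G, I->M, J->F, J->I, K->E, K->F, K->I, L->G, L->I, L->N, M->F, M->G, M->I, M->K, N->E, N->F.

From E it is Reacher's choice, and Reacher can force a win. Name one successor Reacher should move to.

K

A0 = {F}
A1: add {K} — K (Reacher) has K→F.
A2: add {E} — E (Reacher) has E→K.
A3: add {H, N} — H (Reacher) has H→E; N (Blocker): all of {E, F} already in.
A4 = A3; e.g. G (Reacher) has no edge into A3. Fixed point.
From E, successor K is in the attractor (rank 1); the other successors I, L are not.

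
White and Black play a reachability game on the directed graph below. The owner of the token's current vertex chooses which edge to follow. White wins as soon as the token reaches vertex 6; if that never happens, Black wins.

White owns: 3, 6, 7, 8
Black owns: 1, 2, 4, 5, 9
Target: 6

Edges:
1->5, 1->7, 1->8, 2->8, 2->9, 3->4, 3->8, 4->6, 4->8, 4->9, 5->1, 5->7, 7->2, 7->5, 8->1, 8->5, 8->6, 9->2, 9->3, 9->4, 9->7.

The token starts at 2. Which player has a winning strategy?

Black

A0 = {6}
A1: add {8} — 8 (White) has 8→6.
A2: add {3} — 3 (White) has 3→8.
A3 = A2; e.g. 1 (Black) can still go to 5. Fixed point.
2 never enters the attractor, so Black can avoid the target forever.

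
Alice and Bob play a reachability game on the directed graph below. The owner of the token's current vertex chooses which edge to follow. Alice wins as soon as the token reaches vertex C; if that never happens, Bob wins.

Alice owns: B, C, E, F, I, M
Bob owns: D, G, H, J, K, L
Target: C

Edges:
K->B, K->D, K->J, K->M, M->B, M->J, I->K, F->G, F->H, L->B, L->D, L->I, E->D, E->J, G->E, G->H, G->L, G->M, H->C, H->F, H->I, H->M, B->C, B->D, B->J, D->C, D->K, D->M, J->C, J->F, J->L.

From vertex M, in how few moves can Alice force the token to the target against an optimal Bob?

A0 = {C}
A1: add {B} — B (Alice) has B→C.
A2: add {M} — M (Alice) has M→B.
A3 = A2; e.g. D (Bob) can still go to K. Fixed point.
M enters the attractor at level 2, so Alice can force the target in 2 moves from there.

2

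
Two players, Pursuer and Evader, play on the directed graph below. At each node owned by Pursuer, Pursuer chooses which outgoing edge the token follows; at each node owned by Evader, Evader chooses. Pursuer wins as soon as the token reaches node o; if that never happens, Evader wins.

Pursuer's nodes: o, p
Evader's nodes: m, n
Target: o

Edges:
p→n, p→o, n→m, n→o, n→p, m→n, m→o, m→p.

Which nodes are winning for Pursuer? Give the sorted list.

o, p

A0 = {o}
A1: add {p} — p (Pursuer) has p→o.
A2 = A1; e.g. m (Evader) can still go to n. Fixed point.
Pursuer's winning region = {o, p}.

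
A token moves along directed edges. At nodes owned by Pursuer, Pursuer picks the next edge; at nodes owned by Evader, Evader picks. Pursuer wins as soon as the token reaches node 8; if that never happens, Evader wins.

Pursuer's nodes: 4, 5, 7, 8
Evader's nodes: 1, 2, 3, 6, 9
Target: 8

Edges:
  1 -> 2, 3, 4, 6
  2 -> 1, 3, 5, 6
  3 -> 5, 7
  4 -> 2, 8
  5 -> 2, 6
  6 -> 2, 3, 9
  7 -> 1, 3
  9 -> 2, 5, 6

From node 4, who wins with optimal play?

Pursuer

A0 = {8}
A1: add {4} — 4 (Pursuer) has 4→8.
A2 = A1; e.g. 1 (Evader) can still go to 2. Fixed point.
4 ∈ A1, so Pursuer can force the target.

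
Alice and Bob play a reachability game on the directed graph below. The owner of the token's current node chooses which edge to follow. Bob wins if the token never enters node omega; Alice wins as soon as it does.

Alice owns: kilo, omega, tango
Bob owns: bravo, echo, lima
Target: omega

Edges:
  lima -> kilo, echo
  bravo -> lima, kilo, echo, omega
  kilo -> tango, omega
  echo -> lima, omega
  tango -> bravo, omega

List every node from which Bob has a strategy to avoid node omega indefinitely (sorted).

bravo, echo, lima

A0 = {omega}
A1: add {kilo, tango} — kilo (Alice) has kilo→omega; tango (Alice) has tango→omega.
A2 = A1; e.g. lima (Bob) can still go to echo. Fixed point.
Alice's attractor = {kilo, omega, tango}; Bob avoids the target exactly from the complement.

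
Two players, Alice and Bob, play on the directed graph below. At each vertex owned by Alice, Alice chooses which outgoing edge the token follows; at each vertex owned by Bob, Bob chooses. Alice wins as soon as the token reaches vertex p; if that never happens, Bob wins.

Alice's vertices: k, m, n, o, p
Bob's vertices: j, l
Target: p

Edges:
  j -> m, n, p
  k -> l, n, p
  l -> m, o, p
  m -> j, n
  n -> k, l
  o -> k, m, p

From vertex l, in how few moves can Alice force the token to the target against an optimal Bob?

4

A0 = {p}
A1: add {k, o} — k (Alice) has k→p; o (Alice) has o→p.
A2: add {n} — n (Alice) has n→k.
A3: add {m} — m (Alice) has m→n.
A4: add {j, l} — j (Bob): all of {m, n, p} already in; l (Bob): all of {m, o, p} already in.
A4 = all vertices. Fixed point.
l enters the attractor at level 4, so Alice can force the target in 4 moves from there.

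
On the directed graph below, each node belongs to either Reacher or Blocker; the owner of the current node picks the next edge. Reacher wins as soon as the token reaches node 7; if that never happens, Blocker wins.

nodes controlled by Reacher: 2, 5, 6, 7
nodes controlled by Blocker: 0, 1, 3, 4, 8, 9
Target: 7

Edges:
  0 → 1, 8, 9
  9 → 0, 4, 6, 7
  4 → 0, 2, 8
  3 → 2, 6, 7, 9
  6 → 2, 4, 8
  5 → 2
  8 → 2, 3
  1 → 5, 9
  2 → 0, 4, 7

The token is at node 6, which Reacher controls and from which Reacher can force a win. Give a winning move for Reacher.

2

A0 = {7}
A1: add {2} — 2 (Reacher) has 2→7.
A2: add {5, 6} — 5 (Reacher) has 5→2; 6 (Reacher) has 6→2.
A3 = A2; e.g. 0 (Blocker) can still go to 1. Fixed point.
From 6, successor 2 is in the attractor (rank 1); the other successors 4, 8 are not.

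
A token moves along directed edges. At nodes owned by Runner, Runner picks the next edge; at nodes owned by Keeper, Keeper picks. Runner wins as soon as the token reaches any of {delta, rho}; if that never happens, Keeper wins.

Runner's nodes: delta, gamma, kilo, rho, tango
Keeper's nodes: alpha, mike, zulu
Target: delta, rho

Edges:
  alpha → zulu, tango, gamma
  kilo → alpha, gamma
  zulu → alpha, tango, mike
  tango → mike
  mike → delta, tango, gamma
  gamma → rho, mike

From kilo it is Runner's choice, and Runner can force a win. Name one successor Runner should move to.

gamma

A0 = {delta, rho}
A1: add {gamma} — gamma (Runner) has gamma→rho.
A2: add {kilo} — kilo (Runner) has kilo→gamma.
A3 = A2; e.g. alpha (Keeper) can still go to zulu. Fixed point.
From kilo, successor gamma is in the attractor (rank 1); the other successor alpha is not.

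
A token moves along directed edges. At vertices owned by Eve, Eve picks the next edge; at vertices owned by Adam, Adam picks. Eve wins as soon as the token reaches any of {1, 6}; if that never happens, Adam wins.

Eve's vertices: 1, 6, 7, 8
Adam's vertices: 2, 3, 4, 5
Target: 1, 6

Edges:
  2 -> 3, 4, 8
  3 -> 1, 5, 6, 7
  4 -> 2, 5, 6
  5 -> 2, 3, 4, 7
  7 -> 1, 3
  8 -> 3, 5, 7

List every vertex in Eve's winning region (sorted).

A0 = {1, 6}
A1: add {7} — 7 (Eve) has 7→1.
A2: add {8} — 8 (Eve) has 8→7.
A3 = A2; e.g. 2 (Adam) can still go to 3. Fixed point.
Eve's winning region = {1, 6, 7, 8}.

1, 6, 7, 8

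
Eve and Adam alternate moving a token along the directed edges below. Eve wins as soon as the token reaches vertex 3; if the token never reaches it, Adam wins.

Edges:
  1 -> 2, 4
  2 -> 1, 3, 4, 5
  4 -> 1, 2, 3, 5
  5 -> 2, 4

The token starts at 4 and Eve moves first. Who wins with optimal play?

Track states (vertex, player-to-move).
A0 = {(3,Eve), (3,Adam)}
A1: add {(2,Eve), (4,Eve)}.
(4,Eve) ∈ A1 ⇒ Eve forces the target.

Eve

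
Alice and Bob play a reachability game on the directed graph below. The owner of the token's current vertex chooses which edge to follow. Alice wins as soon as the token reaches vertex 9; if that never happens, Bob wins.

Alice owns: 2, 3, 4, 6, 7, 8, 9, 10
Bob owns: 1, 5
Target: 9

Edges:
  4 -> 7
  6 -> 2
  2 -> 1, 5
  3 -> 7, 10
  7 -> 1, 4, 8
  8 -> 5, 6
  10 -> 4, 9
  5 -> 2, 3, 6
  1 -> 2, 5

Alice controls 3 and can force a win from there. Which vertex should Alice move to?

10

A0 = {9}
A1: add {10} — 10 (Alice) has 10→9.
A2: add {3} — 3 (Alice) has 3→10.
A3 = A2; e.g. 1 (Bob) can still go to 2. Fixed point.
From 3, successor 10 is in the attractor (rank 1); the other successor 7 is not.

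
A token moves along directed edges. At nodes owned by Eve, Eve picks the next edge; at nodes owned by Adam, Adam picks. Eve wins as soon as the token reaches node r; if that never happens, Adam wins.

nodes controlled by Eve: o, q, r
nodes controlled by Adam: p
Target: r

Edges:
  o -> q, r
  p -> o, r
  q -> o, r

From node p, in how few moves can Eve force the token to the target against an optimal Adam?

2

A0 = {r}
A1: add {o, q} — o (Eve) has o→r; q (Eve) has q→r.
A2: add {p} — p (Adam): all of {o, r} already in.
A2 = all vertices. Fixed point.
p enters the attractor at level 2, so Eve can force the target in 2 moves from there.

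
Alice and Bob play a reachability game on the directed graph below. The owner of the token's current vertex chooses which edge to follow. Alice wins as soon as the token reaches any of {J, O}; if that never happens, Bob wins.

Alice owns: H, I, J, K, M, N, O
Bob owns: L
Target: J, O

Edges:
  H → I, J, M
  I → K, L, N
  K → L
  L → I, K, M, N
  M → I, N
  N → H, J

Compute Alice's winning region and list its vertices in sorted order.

A0 = {J, O}
A1: add {H, N} — H (Alice) has H→J; N (Alice) has N→J.
A2: add {I, M} — I (Alice) has I→N; M (Alice) has M→N.
A3 = A2; e.g. K (Alice) has no edge into A2. Fixed point.
Alice's winning region = {H, I, J, M, N, O}.

H, I, J, M, N, O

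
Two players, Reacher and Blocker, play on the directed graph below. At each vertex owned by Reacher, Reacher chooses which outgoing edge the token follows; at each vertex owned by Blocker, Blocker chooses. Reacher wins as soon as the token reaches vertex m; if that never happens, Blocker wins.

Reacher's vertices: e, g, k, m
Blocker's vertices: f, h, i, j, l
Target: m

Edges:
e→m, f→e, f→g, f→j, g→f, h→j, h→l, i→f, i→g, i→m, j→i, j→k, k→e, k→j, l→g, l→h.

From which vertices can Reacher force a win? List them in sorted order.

A0 = {m}
A1: add {e} — e (Reacher) has e→m.
A2: add {k} — k (Reacher) has k→e.
A3 = A2; e.g. f (Blocker) can still go to g. Fixed point.
Reacher's winning region = {e, k, m}.

e, k, m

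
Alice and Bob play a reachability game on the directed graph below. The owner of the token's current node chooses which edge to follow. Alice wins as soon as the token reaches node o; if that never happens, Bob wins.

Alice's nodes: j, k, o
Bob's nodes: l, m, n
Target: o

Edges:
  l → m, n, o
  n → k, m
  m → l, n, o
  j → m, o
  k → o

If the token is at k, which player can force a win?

Alice

A0 = {o}
A1: add {j, k} — j (Alice) has j→o; k (Alice) has k→o.
A2 = A1; e.g. l (Bob) can still go to m. Fixed point.
k ∈ A1, so Alice can force the target.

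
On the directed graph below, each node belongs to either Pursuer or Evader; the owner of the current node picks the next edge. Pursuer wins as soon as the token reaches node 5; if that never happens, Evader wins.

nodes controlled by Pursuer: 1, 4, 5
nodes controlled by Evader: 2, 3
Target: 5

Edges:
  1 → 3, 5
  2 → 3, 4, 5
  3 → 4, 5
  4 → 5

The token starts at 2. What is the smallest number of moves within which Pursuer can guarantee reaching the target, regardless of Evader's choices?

A0 = {5}
A1: add {1, 4} — 1 (Pursuer) has 1→5; 4 (Pursuer) has 4→5.
A2: add {3} — 3 (Evader): all of {4, 5} already in.
A3: add {2} — 2 (Evader): all of {3, 4, 5} already in.
A3 = all vertices. Fixed point.
2 enters the attractor at level 3, so Pursuer can force the target in 3 moves from there.

3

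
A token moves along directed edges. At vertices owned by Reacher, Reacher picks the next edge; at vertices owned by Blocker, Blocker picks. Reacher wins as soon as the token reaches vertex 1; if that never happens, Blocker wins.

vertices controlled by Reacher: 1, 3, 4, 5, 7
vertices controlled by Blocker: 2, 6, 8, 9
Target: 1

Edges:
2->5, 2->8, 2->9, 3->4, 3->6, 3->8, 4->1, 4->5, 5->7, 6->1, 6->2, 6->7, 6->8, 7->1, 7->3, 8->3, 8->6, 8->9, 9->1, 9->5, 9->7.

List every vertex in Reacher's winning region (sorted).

A0 = {1}
A1: add {4, 7} — 4 (Reacher) has 4→1; 7 (Reacher) has 7→1.
A2: add {3, 5} — 3 (Reacher) has 3→4; 5 (Reacher) has 5→7.
A3: add {9} — 9 (Blocker): all of {1, 5, 7} already in.
A4 = A3; e.g. 2 (Blocker) can still go to 8. Fixed point.
Reacher's winning region = {1, 3, 4, 5, 7, 9}.

1, 3, 4, 5, 7, 9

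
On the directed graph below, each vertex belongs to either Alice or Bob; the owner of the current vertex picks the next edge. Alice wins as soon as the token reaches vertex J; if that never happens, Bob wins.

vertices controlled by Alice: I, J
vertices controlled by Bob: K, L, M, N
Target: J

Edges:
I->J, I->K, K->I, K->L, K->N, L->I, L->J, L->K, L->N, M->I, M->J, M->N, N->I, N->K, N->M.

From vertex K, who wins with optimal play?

Bob

A0 = {J}
A1: add {I} — I (Alice) has I→J.
A2 = A1; e.g. K (Bob) can still go to L. Fixed point.
K never enters the attractor, so Bob can avoid the target forever.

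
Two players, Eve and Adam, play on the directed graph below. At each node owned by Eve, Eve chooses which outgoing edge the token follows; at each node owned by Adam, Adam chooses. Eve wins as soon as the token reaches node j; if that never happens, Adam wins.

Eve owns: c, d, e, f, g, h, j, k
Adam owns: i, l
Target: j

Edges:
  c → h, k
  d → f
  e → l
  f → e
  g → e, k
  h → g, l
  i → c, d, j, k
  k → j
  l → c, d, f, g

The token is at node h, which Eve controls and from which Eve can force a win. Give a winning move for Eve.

g

A0 = {j}
A1: add {k} — k (Eve) has k→j.
A2: add {c, g} — c (Eve) has c→k; g (Eve) has g→k.
A3: add {h} — h (Eve) has h→g.
A4 = A3; e.g. d (Eve) has no edge into A3. Fixed point.
From h, successor g is in the attractor (rank 2); the other successor l is not.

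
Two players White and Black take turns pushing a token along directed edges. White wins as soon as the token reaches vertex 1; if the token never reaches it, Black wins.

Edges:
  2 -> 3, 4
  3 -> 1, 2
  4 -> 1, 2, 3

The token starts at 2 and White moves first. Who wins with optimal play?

Black

Track states (vertex, player-to-move).
A0 = {(1,White), (1,Black)}
A1: add {(3,White), (4,White)}.
A2: add {(2,Black)}.
A3 = A2; e.g. (2,White) stays out. (2,White) never enters ⇒ Black avoids the target.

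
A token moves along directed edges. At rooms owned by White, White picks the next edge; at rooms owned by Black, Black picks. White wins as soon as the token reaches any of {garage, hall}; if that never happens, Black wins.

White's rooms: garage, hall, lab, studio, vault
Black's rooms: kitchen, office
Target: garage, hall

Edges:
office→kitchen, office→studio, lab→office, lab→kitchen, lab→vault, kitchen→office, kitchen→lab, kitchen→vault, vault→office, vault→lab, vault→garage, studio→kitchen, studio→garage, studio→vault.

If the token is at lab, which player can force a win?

White

A0 = {garage, hall}
A1: add {studio, vault} — vault (White) has vault→garage; studio (White) has studio→garage.
A2: add {lab} — lab (White) has lab→vault.
A3 = A2; e.g. office (Black) can still go to kitchen. Fixed point.
lab ∈ A2, so White can force the target.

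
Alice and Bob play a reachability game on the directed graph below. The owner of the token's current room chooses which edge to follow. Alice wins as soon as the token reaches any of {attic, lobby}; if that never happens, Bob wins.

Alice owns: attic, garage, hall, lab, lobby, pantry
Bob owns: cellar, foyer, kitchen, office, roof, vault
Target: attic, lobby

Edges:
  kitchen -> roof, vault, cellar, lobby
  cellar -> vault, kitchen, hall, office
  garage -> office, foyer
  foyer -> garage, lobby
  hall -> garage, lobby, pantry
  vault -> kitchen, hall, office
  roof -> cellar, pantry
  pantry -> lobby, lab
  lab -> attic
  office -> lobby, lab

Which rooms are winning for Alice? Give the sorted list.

A0 = {attic, lobby}
A1: add {hall, lab, pantry} — pantry (Alice) has pantry→lobby; lab (Alice) has lab→attic; hall (Alice) has hall→lobby.
A2: add {office} — office (Bob): all of {lobby, lab} already in.
A3: add {garage} — garage (Alice) has garage→office.
A4: add {foyer} — foyer (Bob): all of {garage, lobby} already in.
A5 = A4; e.g. roof (Bob) can still go to cellar. Fixed point.
Alice's winning region = {attic, foyer, garage, hall, lab, lobby, office, pantry}.

attic, foyer, garage, hall, lab, lobby, office, pantry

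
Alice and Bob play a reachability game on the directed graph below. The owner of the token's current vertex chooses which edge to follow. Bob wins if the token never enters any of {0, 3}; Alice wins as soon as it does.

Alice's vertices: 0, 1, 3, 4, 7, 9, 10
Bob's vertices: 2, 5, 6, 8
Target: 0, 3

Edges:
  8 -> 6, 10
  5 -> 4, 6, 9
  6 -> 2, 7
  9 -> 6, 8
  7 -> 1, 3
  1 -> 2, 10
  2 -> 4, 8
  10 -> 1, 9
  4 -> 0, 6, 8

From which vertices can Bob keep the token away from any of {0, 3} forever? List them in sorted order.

A0 = {0, 3}
A1: add {4, 7} — 4 (Alice) has 4→0; 7 (Alice) has 7→3.
A2 = A1; e.g. 1 (Alice) has no edge into A1. Fixed point.
Alice's attractor = {0, 3, 4, 7}; Bob avoids the target exactly from the complement.

1, 2, 5, 6, 8, 9, 10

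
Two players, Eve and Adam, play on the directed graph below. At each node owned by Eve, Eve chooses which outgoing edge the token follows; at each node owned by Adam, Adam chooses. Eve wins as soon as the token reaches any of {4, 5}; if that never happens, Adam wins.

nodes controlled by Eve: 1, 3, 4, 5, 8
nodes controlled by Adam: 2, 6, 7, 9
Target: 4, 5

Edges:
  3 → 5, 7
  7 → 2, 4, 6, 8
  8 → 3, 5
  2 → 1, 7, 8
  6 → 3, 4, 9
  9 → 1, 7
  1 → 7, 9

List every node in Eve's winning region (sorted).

3, 4, 5, 8

A0 = {4, 5}
A1: add {3, 8} — 3 (Eve) has 3→5; 8 (Eve) has 8→5.
A2 = A1; e.g. 1 (Eve) has no edge into A1. Fixed point.
Eve's winning region = {3, 4, 5, 8}.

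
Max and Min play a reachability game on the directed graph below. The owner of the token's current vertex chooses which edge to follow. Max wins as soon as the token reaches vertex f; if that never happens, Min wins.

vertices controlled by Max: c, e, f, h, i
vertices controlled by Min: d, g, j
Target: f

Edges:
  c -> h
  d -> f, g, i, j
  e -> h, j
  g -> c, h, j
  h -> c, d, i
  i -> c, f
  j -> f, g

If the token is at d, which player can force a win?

Min

A0 = {f}
A1: add {i} — i (Max) has i→f.
A2: add {h} — h (Max) has h→i.
A3: add {c, e} — c (Max) has c→h; e (Max) has e→h.
A4 = A3; e.g. d (Min) can still go to g. Fixed point.
d never enters the attractor, so Min can avoid the target forever.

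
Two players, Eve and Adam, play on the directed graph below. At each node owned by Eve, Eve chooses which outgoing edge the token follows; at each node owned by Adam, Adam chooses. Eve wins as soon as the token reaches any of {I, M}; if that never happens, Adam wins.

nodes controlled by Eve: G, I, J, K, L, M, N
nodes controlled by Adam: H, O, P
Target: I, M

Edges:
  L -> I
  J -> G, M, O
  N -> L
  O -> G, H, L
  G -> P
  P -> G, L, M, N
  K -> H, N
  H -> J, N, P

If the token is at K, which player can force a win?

Eve

A0 = {I, M}
A1: add {J, L} — J (Eve) has J→M; L (Eve) has L→I.
A2: add {N} — N (Eve) has N→L.
A3: add {K} — K (Eve) has K→N.
A4 = A3; e.g. G (Eve) has no edge into A3. Fixed point.
K ∈ A3, so Eve can force the target.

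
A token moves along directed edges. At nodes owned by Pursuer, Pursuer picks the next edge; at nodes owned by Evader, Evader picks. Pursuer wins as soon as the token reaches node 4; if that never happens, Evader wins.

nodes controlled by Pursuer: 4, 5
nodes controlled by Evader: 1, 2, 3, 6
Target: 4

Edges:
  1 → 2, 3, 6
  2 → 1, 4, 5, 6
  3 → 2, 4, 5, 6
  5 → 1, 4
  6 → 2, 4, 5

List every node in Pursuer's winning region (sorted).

A0 = {4}
A1: add {5} — 5 (Pursuer) has 5→4.
A2 = A1; e.g. 1 (Evader) can still go to 2. Fixed point.
Pursuer's winning region = {4, 5}.

4, 5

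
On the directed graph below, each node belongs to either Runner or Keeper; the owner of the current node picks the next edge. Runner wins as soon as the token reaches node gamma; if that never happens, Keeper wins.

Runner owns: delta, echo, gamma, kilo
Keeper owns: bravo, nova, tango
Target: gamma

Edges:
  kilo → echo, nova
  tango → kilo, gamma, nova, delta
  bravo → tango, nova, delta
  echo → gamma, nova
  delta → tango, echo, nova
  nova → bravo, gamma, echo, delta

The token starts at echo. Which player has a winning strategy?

A0 = {gamma}
A1: add {echo} — echo (Runner) has echo→gamma.
echo ∈ A1, so Runner can force the target.

Runner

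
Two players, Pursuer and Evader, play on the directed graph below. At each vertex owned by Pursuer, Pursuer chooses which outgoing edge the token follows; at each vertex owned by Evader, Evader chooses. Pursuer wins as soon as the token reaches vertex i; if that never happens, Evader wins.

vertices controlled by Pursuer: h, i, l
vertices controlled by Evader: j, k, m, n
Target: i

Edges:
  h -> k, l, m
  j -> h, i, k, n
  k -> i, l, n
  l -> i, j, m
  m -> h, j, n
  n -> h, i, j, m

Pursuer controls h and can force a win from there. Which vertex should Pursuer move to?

l

A0 = {i}
A1: add {l} — l (Pursuer) has l→i.
A2: add {h} — h (Pursuer) has h→l.
A3 = A2; e.g. j (Evader) can still go to k. Fixed point.
From h, successor l is in the attractor (rank 1); the other successors k, m are not.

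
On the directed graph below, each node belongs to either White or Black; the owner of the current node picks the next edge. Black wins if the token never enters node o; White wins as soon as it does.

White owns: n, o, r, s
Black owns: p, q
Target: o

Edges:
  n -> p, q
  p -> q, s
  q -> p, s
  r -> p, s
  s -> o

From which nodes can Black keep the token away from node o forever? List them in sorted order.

A0 = {o}
A1: add {s} — s (White) has s→o.
A2: add {r} — r (White) has r→s.
A3 = A2; e.g. n (White) has no edge into A2. Fixed point.
White's attractor = {o, r, s}; Black avoids the target exactly from the complement.

n, p, q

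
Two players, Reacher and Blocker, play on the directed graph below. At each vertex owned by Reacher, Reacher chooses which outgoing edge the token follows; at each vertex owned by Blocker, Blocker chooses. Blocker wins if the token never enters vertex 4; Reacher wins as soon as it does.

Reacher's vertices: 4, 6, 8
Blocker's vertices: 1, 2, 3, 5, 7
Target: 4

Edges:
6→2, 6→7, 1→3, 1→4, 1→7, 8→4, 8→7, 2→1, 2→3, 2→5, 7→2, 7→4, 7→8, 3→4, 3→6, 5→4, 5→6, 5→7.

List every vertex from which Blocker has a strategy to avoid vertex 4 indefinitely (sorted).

A0 = {4}
A1: add {8} — 8 (Reacher) has 8→4.
A2 = A1; e.g. 1 (Blocker) can still go to 3. Fixed point.
Reacher's attractor = {4, 8}; Blocker avoids the target exactly from the complement.

1, 2, 3, 5, 6, 7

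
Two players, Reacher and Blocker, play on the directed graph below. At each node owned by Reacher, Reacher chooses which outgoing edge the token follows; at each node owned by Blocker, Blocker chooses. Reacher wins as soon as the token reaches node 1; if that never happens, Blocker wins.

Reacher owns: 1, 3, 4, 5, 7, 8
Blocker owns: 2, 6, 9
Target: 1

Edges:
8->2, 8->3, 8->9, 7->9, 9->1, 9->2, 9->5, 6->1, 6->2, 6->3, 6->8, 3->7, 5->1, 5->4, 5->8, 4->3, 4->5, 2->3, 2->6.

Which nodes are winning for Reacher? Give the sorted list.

A0 = {1}
A1: add {5} — 5 (Reacher) has 5→1.
A2: add {4} — 4 (Reacher) has 4→5.
A3 = A2; e.g. 2 (Blocker) can still go to 3. Fixed point.
Reacher's winning region = {1, 4, 5}.

1, 4, 5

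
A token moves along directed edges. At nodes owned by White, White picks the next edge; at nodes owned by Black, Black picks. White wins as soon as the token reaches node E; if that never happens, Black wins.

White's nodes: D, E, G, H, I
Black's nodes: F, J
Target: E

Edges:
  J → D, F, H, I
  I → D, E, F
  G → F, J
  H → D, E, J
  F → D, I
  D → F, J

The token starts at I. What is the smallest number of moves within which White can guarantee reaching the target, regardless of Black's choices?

1

A0 = {E}
A1: add {H, I} — H (White) has H→E; I (White) has I→E.
A2 = A1; e.g. D (White) has no edge into A1. Fixed point.
I enters the attractor at level 1, so White can force the target in 1 move from there.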